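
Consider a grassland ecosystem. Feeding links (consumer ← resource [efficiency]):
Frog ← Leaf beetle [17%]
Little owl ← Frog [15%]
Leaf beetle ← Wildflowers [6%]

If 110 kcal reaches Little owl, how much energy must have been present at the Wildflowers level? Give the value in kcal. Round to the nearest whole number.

71895 kcal

Cumulative transfer efficiency: 0.06 × 0.17 × 0.15 = 0.00153
Wildflowers energy = 110 / 0.00153 = 71895 kcal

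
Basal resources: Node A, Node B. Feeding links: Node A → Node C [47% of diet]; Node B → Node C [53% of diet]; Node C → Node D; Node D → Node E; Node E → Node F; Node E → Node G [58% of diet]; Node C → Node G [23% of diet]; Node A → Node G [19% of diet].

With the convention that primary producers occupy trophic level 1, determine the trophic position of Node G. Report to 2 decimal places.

Node C: 1 + (0.47×1 + 0.53×1) = 2
Node D: 1 + 2 = 3
Node E: 1 + 3 = 4
Node F: 1 + 4 = 5
Node G: 1 + (0.58×4 + 0.23×2 + 0.19×1) = 3.97

3.97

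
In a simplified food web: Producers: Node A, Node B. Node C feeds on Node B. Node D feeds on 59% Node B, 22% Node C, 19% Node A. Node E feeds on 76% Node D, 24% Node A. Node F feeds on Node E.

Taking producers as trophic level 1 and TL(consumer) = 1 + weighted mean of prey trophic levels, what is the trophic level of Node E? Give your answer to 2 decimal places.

Node C: 1 + 1 = 2
Node D: 1 + (0.59×1 + 0.22×2 + 0.19×1) = 2.22
Node E: 1 + (0.76×2.22 + 0.24×1) = 2.9272
Node F: 1 + 2.9272 = 3.9272

2.93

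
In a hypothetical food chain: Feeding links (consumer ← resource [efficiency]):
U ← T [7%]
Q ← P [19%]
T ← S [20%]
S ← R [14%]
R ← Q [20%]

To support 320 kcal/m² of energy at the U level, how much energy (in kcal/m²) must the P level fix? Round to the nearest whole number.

Cumulative transfer efficiency: 0.19 × 0.2 × 0.14 × 0.2 × 0.07 = 0.00007448
P energy = 320 / 0.00007448 = 4296455 kcal/m²

4296455 kcal/m²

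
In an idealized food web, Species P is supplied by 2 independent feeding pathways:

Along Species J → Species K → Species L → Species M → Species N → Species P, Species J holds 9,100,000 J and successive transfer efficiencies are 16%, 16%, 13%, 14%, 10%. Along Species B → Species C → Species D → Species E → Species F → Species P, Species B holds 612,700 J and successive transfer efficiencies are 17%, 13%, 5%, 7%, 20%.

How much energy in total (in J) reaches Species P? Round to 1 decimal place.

433.5 J

Via Species J: 9100000 × 0.16 × 0.16 × 0.13 × 0.14 × 0.1 = 423.9872 J
Via Species B: 612700 × 0.17 × 0.13 × 0.05 × 0.07 × 0.2 = 9.478469 J
Total at Species P: 423.9872 + 9.478469 = 433.465669 J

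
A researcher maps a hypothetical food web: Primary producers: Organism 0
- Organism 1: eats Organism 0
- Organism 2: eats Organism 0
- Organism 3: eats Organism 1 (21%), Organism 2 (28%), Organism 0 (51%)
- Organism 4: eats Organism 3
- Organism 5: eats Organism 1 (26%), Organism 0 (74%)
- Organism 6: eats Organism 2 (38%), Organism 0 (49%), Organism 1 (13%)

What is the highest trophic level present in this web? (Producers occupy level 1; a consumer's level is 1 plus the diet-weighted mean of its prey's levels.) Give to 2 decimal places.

Organism 1: 1 + 1 = 2
Organism 2: 1 + 1 = 2
Organism 3: 1 + (0.21×2 + 0.28×2 + 0.51×1) = 2.49
Organism 4: 1 + 2.49 = 3.49
Organism 5: 1 + (0.26×2 + 0.74×1) = 2.26
Organism 6: 1 + (0.38×2 + 0.49×1 + 0.13×2) = 2.51

3.49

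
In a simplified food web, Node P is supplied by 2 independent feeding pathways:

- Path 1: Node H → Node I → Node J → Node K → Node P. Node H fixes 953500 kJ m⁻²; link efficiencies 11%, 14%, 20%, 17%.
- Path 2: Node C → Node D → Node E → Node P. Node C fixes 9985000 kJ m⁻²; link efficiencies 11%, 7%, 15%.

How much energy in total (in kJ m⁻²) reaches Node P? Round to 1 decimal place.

Path 1: 953500 × 0.11 × 0.14 × 0.2 × 0.17 = 499.2526 kJ m⁻²
Path 2: 9985000 × 0.11 × 0.07 × 0.15 = 11532.675 kJ m⁻²
Total at Node P: 499.2526 + 11532.675 = 12031.9276 kJ m⁻²

12031.9 kJ m⁻²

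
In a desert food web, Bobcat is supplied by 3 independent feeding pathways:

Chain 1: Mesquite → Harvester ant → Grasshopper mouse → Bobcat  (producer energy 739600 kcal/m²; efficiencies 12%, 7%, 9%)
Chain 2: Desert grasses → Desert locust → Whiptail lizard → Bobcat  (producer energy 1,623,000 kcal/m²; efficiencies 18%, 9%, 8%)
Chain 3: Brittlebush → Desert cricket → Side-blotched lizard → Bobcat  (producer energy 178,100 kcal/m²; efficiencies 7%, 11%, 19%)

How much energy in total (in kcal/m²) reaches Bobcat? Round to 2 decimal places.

Chain 1: 739600 × 0.12 × 0.07 × 0.09 = 559.1376 kcal/m²
Chain 2: 1623000 × 0.18 × 0.09 × 0.08 = 2103.408 kcal/m²
Chain 3: 178100 × 0.07 × 0.11 × 0.19 = 260.5603 kcal/m²
Total at Bobcat: 559.1376 + 2103.408 + 260.5603 = 2923.1059 kcal/m²

2923.11 kcal/m²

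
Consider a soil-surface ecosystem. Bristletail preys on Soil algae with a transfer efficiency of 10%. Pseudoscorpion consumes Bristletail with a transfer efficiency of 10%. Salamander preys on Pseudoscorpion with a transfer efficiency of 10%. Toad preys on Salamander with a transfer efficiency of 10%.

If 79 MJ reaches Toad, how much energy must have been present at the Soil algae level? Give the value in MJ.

790000 MJ

Cumulative transfer efficiency: 0.1 × 0.1 × 0.1 × 0.1 = 0.0001
Soil algae energy = 79 / 0.0001 = 790000 MJ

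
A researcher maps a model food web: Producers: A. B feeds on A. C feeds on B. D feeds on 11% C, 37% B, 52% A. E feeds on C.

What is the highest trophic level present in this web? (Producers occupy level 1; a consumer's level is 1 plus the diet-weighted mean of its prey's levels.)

B: 1 + 1 = 2
C: 1 + 2 = 3
D: 1 + (0.11×3 + 0.37×2 + 0.52×1) = 2.59
E: 1 + 3 = 4

4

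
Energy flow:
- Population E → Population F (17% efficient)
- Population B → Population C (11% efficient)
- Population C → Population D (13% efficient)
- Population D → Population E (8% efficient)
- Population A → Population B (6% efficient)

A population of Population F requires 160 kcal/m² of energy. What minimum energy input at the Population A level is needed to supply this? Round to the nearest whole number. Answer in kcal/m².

13711778 kcal/m²

Cumulative transfer efficiency: 0.06 × 0.11 × 0.13 × 0.08 × 0.17 = 0.0000116688
Population A energy = 160 / 0.0000116688 = 13711778 kcal/m²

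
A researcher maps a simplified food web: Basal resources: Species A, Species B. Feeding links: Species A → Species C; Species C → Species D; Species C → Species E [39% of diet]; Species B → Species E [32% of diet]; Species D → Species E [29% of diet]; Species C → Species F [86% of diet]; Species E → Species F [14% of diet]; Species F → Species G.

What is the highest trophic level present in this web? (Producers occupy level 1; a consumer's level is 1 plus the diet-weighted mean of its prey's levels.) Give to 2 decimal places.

4.14

Species C: 1 + 1 = 2
Species D: 1 + 2 = 3
Species E: 1 + (0.39×2 + 0.32×1 + 0.29×3) = 2.97
Species F: 1 + (0.86×2 + 0.14×2.97) = 3.1358
Species G: 1 + 3.1358 = 4.1358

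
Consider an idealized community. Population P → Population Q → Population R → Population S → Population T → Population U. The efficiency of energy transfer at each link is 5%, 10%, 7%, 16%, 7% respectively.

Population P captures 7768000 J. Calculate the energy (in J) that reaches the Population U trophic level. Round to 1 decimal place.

Population Q: 7768000 × 0.05 = 388400 J
Population R: 388400 × 0.1 = 38840 J
Population S: 38840 × 0.07 = 2718.8 J
Population T: 2718.8 × 0.16 = 435.008 J
Population U: 435.008 × 0.07 = 30.45056 J

30.5 J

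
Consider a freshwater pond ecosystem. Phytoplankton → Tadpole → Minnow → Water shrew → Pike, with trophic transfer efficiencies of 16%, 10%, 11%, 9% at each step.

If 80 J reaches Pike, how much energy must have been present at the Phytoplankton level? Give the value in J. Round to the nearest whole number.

Cumulative transfer efficiency: 0.16 × 0.1 × 0.11 × 0.09 = 0.0001584
Phytoplankton energy = 80 / 0.0001584 = 505051 J

505051 J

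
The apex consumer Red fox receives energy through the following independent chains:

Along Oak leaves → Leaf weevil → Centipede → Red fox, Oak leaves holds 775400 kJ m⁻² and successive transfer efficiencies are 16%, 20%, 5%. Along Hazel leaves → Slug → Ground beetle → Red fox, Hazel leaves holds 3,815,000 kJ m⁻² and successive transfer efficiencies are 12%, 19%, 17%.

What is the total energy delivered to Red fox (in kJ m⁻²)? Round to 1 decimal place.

16027.6 kJ m⁻²

Via Oak leaves: 775400 × 0.16 × 0.2 × 0.05 = 1240.64 kJ m⁻²
Via Hazel leaves: 3815000 × 0.12 × 0.19 × 0.17 = 14786.94 kJ m⁻²
Total at Red fox: 1240.64 + 14786.94 = 16027.58 kJ m⁻²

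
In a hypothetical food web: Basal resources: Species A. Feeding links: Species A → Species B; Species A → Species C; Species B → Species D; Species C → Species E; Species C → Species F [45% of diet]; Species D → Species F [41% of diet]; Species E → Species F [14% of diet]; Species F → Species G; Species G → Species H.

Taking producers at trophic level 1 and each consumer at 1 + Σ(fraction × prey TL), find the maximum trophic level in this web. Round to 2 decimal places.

Species B: 1 + 1 = 2
Species C: 1 + 1 = 2
Species D: 1 + 2 = 3
Species E: 1 + 2 = 3
Species F: 1 + (0.45×2 + 0.41×3 + 0.14×3) = 3.55
Species G: 1 + 3.55 = 4.55
Species H: 1 + 4.55 = 5.55

5.55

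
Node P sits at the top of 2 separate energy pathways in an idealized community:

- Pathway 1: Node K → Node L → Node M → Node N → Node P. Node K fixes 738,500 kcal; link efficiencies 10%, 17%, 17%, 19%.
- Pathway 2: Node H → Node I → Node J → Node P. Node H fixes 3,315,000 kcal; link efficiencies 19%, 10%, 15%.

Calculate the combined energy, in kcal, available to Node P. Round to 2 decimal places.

Pathway 1: 738500 × 0.1 × 0.17 × 0.17 × 0.19 = 405.51035 kcal
Pathway 2: 3315000 × 0.19 × 0.1 × 0.15 = 9447.75 kcal
Total at Node P: 405.51035 + 9447.75 = 9853.26035 kcal

9853.26 kcal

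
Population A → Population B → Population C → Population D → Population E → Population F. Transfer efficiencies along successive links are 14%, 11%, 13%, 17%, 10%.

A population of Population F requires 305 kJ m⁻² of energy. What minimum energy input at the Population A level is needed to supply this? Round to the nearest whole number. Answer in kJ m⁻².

8961627 kJ m⁻²

Cumulative transfer efficiency: 0.14 × 0.11 × 0.13 × 0.17 × 0.1 = 0.000034034
Population A energy = 305 / 0.000034034 = 8961627 kJ m⁻²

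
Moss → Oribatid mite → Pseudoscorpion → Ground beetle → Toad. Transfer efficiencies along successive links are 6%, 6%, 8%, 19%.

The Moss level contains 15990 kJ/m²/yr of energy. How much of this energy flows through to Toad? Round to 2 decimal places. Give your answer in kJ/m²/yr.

0.87 kJ/m²/yr

Oribatid mite: 15990 × 0.06 = 959.4 kJ/m²/yr
Pseudoscorpion: 959.4 × 0.06 = 57.564 kJ/m²/yr
Ground beetle: 57.564 × 0.08 = 4.60512 kJ/m²/yr
Toad: 4.60512 × 0.19 = 0.8749728 kJ/m²/yr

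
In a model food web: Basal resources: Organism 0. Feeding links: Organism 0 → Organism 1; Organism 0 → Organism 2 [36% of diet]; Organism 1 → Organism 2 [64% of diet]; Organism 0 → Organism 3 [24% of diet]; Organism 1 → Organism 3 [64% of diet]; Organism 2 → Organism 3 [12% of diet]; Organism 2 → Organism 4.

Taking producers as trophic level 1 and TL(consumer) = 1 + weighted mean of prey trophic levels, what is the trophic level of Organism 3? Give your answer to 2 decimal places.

2.84

Organism 1: 1 + 1 = 2
Organism 2: 1 + (0.36×1 + 0.64×2) = 2.64
Organism 3: 1 + (0.24×1 + 0.64×2 + 0.12×2.64) = 2.8368
Organism 4: 1 + 2.64 = 3.64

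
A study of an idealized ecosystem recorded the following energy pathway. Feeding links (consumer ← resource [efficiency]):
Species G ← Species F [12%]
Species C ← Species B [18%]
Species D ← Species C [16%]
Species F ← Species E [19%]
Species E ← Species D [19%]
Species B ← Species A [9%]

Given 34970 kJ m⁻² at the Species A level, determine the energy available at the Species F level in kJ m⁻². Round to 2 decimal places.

Species B: 34970 × 0.09 = 3147.3 kJ m⁻²
Species C: 3147.3 × 0.18 = 566.514 kJ m⁻²
Species D: 566.514 × 0.16 = 90.64224 kJ m⁻²
Species E: 90.64224 × 0.19 = 17.2220256 kJ m⁻²
Species F: 17.2220256 × 0.19 = 3.272184864 kJ m⁻²

3.27 kJ m⁻²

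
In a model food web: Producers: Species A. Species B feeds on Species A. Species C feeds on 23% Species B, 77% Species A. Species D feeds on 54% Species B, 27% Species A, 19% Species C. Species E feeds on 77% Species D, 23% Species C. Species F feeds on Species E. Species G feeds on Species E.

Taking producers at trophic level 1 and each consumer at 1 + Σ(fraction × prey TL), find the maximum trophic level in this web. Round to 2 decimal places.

4.65

Species B: 1 + 1 = 2
Species C: 1 + (0.23×2 + 0.77×1) = 2.23
Species D: 1 + (0.54×2 + 0.27×1 + 0.19×2.23) = 2.7737
Species E: 1 + (0.77×2.7737 + 0.23×2.23) = 3.648649
Species F: 1 + 3.648649 = 4.648649
Species G: 1 + 3.648649 = 4.648649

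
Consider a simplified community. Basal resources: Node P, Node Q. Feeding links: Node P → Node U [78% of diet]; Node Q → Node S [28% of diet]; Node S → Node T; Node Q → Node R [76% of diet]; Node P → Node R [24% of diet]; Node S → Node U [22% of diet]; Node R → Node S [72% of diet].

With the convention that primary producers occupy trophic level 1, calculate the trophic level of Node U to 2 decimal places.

2.38

Node R: 1 + (0.24×1 + 0.76×1) = 2
Node S: 1 + (0.28×1 + 0.72×2) = 2.72
Node T: 1 + 2.72 = 3.72
Node U: 1 + (0.78×1 + 0.22×2.72) = 2.3784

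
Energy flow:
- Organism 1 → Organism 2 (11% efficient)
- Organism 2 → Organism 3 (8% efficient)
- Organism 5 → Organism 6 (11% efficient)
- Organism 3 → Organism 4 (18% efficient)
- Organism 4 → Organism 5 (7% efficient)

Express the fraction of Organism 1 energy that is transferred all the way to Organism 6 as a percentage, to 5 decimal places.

0.00122%

Product of link efficiencies: 0.11 × 0.08 × 0.18 × 0.07 × 0.11 = 0.0000121968
As a percentage: 0.0000121968 × 100 = 0.00122%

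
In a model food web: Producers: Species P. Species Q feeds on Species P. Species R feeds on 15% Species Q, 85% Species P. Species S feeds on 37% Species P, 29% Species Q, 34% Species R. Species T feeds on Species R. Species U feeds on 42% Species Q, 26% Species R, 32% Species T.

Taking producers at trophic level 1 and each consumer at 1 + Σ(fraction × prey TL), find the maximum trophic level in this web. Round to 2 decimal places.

Species Q: 1 + 1 = 2
Species R: 1 + (0.15×2 + 0.85×1) = 2.15
Species S: 1 + (0.37×1 + 0.29×2 + 0.34×2.15) = 2.681
Species T: 1 + 2.15 = 3.15
Species U: 1 + (0.42×2 + 0.26×2.15 + 0.32×3.15) = 3.407

3.41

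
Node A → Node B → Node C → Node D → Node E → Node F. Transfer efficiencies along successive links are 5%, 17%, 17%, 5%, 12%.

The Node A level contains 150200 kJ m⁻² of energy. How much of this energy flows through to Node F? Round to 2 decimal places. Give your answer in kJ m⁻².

1.30 kJ m⁻²

Node B: 150200 × 0.05 = 7510 kJ m⁻²
Node C: 7510 × 0.17 = 1276.7 kJ m⁻²
Node D: 1276.7 × 0.17 = 217.039 kJ m⁻²
Node E: 217.039 × 0.05 = 10.85195 kJ m⁻²
Node F: 10.85195 × 0.12 = 1.302234 kJ m⁻²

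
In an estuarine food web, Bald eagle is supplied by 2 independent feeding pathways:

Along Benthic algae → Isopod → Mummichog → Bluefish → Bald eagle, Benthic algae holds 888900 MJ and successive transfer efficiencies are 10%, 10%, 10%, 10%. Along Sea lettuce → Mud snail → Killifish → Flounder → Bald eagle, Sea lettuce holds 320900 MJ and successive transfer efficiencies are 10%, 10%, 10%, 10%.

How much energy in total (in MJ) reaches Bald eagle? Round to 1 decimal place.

121.0 MJ

Via Benthic algae: 888900 × 0.1 × 0.1 × 0.1 × 0.1 = 88.89 MJ
Via Sea lettuce: 320900 × 0.1 × 0.1 × 0.1 × 0.1 = 32.09 MJ
Total at Bald eagle: 88.89 + 32.09 = 120.98 MJ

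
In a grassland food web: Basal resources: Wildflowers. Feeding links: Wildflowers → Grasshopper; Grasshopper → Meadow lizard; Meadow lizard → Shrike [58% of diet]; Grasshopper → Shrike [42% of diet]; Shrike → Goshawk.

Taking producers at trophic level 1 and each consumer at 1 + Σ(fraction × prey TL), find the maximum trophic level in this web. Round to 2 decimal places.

Grasshopper: 1 + 1 = 2
Meadow lizard: 1 + 2 = 3
Shrike: 1 + (0.58×3 + 0.42×2) = 3.58
Goshawk: 1 + 3.58 = 4.58

4.58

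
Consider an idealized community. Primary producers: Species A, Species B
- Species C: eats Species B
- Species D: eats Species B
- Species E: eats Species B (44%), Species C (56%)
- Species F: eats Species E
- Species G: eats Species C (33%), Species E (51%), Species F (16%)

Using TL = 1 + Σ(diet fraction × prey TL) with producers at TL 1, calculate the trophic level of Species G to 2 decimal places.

Species C: 1 + 1 = 2
Species D: 1 + 1 = 2
Species E: 1 + (0.44×1 + 0.56×2) = 2.56
Species F: 1 + 2.56 = 3.56
Species G: 1 + (0.33×2 + 0.51×2.56 + 0.16×3.56) = 3.5352

3.54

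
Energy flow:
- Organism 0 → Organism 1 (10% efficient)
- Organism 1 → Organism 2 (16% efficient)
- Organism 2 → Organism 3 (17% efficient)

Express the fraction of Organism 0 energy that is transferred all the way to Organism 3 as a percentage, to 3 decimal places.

Product of link efficiencies: 0.1 × 0.16 × 0.17 = 0.00272
As a percentage: 0.00272 × 100 = 0.272%

0.272%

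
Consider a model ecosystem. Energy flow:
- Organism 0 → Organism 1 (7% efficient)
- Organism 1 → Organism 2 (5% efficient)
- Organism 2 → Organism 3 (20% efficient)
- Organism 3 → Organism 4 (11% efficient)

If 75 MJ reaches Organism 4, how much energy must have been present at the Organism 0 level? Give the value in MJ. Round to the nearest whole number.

Cumulative transfer efficiency: 0.07 × 0.05 × 0.2 × 0.11 = 0.000077
Organism 0 energy = 75 / 0.000077 = 974026 MJ

974026 MJ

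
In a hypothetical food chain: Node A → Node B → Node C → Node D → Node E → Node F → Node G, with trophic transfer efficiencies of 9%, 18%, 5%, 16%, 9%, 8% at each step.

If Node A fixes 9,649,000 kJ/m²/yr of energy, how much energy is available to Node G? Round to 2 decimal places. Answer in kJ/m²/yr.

Node B: 9649000 × 0.09 = 868410 kJ/m²/yr
Node C: 868410 × 0.18 = 156313.8 kJ/m²/yr
Node D: 156313.8 × 0.05 = 7815.69 kJ/m²/yr
Node E: 7815.69 × 0.16 = 1250.5104 kJ/m²/yr
Node F: 1250.5104 × 0.09 = 112.545936 kJ/m²/yr
Node G: 112.545936 × 0.08 = 9.00367488 kJ/m²/yr

9.00 kJ/m²/yr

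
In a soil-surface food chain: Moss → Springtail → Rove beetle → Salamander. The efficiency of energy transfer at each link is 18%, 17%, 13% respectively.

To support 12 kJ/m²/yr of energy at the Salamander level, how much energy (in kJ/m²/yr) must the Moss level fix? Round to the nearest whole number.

Cumulative transfer efficiency: 0.18 × 0.17 × 0.13 = 0.003978
Moss energy = 12 / 0.003978 = 3017 kJ/m²/yr

3017 kJ/m²/yr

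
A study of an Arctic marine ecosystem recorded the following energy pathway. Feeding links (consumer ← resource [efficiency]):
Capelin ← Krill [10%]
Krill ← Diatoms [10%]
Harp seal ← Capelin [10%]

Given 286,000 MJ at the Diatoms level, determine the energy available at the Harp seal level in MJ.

Krill: 286000 × 0.1 = 28600 MJ
Capelin: 28600 × 0.1 = 2860 MJ
Harp seal: 2860 × 0.1 = 286 MJ

286 MJ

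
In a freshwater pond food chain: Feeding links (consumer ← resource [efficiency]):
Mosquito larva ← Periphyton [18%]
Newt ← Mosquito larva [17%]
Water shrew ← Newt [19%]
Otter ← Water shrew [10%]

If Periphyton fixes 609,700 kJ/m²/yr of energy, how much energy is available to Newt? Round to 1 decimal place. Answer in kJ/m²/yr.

Mosquito larva: 609700 × 0.18 = 109746 kJ/m²/yr
Newt: 109746 × 0.17 = 18656.82 kJ/m²/yr

18656.8 kJ/m²/yr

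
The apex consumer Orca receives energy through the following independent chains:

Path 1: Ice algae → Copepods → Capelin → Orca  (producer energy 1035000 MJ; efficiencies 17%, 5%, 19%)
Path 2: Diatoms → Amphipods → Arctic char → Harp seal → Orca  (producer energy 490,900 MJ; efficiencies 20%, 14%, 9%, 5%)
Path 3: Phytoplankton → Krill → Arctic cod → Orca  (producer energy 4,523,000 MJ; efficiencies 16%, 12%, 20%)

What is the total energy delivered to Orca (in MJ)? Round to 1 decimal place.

19101.7 MJ

Path 1: 1035000 × 0.17 × 0.05 × 0.19 = 1671.525 MJ
Path 2: 490900 × 0.2 × 0.14 × 0.09 × 0.05 = 61.8534 MJ
Path 3: 4523000 × 0.16 × 0.12 × 0.2 = 17368.32 MJ
Total at Orca: 1671.525 + 61.8534 + 17368.32 = 19101.6984 MJ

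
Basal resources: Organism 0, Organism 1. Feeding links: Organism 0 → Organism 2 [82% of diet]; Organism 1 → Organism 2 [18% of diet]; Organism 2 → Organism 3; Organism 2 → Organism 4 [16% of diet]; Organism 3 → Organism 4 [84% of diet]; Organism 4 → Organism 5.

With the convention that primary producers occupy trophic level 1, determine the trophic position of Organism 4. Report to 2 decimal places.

3.84

Organism 2: 1 + (0.82×1 + 0.18×1) = 2
Organism 3: 1 + 2 = 3
Organism 4: 1 + (0.16×2 + 0.84×3) = 3.84
Organism 5: 1 + 3.84 = 4.84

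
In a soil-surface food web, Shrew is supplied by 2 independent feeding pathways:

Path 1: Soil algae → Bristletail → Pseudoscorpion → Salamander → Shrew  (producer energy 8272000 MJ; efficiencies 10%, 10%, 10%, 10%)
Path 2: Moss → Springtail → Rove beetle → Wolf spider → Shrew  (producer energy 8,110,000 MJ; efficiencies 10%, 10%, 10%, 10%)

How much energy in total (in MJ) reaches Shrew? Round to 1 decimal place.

Path 1: 8272000 × 0.1 × 0.1 × 0.1 × 0.1 = 827.2 MJ
Path 2: 8110000 × 0.1 × 0.1 × 0.1 × 0.1 = 811 MJ
Total at Shrew: 827.2 + 811 = 1638.2 MJ

1638.2 MJ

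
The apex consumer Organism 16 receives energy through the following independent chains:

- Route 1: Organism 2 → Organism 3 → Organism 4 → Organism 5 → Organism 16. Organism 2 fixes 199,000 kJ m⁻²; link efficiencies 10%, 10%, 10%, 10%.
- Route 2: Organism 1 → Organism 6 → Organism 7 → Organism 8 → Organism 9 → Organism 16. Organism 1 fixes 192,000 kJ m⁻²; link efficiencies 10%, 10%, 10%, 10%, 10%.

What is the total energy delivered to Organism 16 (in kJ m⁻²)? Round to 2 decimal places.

21.82 kJ m⁻²

Route 1: 199000 × 0.1 × 0.1 × 0.1 × 0.1 = 19.9 kJ m⁻²
Route 2: 192000 × 0.1 × 0.1 × 0.1 × 0.1 × 0.1 = 1.92 kJ m⁻²
Total at Organism 16: 19.9 + 1.92 = 21.82 kJ m⁻²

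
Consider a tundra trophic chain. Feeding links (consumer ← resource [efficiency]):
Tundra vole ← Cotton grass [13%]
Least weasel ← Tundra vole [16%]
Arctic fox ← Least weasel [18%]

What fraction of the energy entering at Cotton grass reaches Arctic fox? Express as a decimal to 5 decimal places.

Product of link efficiencies: 0.13 × 0.16 × 0.18 = 0.003744

0.00374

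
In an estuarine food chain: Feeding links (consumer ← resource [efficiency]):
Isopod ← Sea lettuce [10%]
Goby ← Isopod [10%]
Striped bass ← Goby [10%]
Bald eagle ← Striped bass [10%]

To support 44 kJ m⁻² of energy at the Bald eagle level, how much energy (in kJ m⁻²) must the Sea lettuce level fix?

Cumulative transfer efficiency: 0.1 × 0.1 × 0.1 × 0.1 = 0.0001
Sea lettuce energy = 44 / 0.0001 = 440000 kJ m⁻²

440000 kJ m⁻²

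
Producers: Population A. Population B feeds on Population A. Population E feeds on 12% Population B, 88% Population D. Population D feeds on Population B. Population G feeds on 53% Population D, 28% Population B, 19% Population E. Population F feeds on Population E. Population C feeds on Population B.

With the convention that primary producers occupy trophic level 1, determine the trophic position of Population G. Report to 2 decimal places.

Population B: 1 + 1 = 2
Population C: 1 + 2 = 3
Population D: 1 + 2 = 3
Population E: 1 + (0.12×2 + 0.88×3) = 3.88
Population F: 1 + 3.88 = 4.88
Population G: 1 + (0.53×3 + 0.28×2 + 0.19×3.88) = 3.8872

3.89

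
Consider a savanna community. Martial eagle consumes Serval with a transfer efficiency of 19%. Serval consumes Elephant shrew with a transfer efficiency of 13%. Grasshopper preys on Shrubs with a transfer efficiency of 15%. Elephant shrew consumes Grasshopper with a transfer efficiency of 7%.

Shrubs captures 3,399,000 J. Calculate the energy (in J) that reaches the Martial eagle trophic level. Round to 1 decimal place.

881.5 J

Grasshopper: 3399000 × 0.15 = 509850 J
Elephant shrew: 509850 × 0.07 = 35689.5 J
Serval: 35689.5 × 0.13 = 4639.635 J
Martial eagle: 4639.635 × 0.19 = 881.53065 J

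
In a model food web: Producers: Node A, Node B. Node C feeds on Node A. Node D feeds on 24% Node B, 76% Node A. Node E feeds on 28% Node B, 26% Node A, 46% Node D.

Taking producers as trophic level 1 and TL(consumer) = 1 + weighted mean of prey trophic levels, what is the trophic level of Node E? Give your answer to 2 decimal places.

2.46

Node C: 1 + 1 = 2
Node D: 1 + (0.24×1 + 0.76×1) = 2
Node E: 1 + (0.28×1 + 0.26×1 + 0.46×2) = 2.46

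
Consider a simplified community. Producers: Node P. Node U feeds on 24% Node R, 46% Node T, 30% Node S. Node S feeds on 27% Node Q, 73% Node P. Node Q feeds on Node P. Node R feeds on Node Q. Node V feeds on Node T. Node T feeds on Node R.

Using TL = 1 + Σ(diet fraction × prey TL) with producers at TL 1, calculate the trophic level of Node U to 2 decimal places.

Node Q: 1 + 1 = 2
Node R: 1 + 2 = 3
Node S: 1 + (0.27×2 + 0.73×1) = 2.27
Node T: 1 + 3 = 4
Node U: 1 + (0.24×3 + 0.46×4 + 0.3×2.27) = 4.241
Node V: 1 + 4 = 5

4.24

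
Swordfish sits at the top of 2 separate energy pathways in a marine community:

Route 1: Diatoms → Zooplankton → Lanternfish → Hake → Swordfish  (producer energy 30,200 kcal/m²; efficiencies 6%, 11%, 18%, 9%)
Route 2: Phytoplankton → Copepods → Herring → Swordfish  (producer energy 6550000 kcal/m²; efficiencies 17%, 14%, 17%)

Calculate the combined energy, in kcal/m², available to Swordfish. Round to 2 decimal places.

26504.53 kcal/m²

Route 1: 30200 × 0.06 × 0.11 × 0.18 × 0.09 = 3.228984 kcal/m²
Route 2: 6550000 × 0.17 × 0.14 × 0.17 = 26501.3 kcal/m²
Total at Swordfish: 3.228984 + 26501.3 = 26504.528984 kcal/m²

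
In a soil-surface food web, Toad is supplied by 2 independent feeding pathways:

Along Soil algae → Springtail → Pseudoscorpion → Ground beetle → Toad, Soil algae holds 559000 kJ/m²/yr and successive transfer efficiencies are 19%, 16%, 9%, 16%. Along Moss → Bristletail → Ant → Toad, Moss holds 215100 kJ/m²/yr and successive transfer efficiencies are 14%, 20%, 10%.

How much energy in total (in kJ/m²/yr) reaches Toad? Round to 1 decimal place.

847.0 kJ/m²/yr

Via Soil algae: 559000 × 0.19 × 0.16 × 0.09 × 0.16 = 244.70784 kJ/m²/yr
Via Moss: 215100 × 0.14 × 0.2 × 0.1 = 602.28 kJ/m²/yr
Total at Toad: 244.70784 + 602.28 = 846.98784 kJ/m²/yr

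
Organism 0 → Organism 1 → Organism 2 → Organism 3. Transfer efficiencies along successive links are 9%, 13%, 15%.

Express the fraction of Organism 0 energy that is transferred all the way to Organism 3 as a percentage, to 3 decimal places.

0.176%

Product of link efficiencies: 0.09 × 0.13 × 0.15 = 0.001755
As a percentage: 0.001755 × 100 = 0.176%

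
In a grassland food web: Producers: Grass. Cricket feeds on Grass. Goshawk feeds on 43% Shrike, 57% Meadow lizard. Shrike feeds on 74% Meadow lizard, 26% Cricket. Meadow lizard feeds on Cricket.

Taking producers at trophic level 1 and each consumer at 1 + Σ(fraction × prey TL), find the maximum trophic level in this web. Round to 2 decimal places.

Cricket: 1 + 1 = 2
Meadow lizard: 1 + 2 = 3
Shrike: 1 + (0.74×3 + 0.26×2) = 3.74
Goshawk: 1 + (0.43×3.74 + 0.57×3) = 4.3182

4.32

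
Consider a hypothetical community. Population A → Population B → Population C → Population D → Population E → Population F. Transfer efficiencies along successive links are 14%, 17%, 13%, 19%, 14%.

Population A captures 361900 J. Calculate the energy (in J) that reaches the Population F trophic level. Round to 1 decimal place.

29.8 J

Population B: 361900 × 0.14 = 50666 J
Population C: 50666 × 0.17 = 8613.22 J
Population D: 8613.22 × 0.13 = 1119.7186 J
Population E: 1119.7186 × 0.19 = 212.746534 J
Population F: 212.746534 × 0.14 = 29.78451476 J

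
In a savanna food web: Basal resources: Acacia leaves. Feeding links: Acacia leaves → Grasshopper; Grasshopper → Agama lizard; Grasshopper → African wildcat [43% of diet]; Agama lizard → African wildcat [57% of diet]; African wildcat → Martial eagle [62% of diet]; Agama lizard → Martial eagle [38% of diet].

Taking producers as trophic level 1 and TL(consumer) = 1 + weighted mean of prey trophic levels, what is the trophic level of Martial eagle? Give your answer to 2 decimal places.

4.35

Grasshopper: 1 + 1 = 2
Agama lizard: 1 + 2 = 3
African wildcat: 1 + (0.43×2 + 0.57×3) = 3.57
Martial eagle: 1 + (0.62×3.57 + 0.38×3) = 4.3534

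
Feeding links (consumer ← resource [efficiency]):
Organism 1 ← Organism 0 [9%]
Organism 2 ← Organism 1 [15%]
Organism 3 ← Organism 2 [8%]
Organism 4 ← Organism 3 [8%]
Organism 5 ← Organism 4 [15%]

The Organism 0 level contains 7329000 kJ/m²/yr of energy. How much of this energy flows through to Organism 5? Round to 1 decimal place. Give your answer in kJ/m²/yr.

95.0 kJ/m²/yr

Organism 1: 7329000 × 0.09 = 659610 kJ/m²/yr
Organism 2: 659610 × 0.15 = 98941.5 kJ/m²/yr
Organism 3: 98941.5 × 0.08 = 7915.32 kJ/m²/yr
Organism 4: 7915.32 × 0.08 = 633.2256 kJ/m²/yr
Organism 5: 633.2256 × 0.15 = 94.98384 kJ/m²/yr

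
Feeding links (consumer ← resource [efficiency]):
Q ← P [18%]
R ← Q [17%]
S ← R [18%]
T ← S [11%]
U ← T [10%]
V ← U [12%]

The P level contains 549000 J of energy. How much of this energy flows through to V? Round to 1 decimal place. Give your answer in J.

Q: 549000 × 0.18 = 98820 J
R: 98820 × 0.17 = 16799.4 J
S: 16799.4 × 0.18 = 3023.892 J
T: 3023.892 × 0.11 = 332.62812 J
U: 332.62812 × 0.1 = 33.262812 J
V: 33.262812 × 0.12 = 3.99153744 J

4.0 J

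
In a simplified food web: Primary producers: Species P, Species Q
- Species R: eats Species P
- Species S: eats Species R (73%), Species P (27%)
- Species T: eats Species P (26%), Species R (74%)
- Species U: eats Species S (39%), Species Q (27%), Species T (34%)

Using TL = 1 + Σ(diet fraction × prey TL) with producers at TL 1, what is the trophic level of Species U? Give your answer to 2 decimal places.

3.27

Species R: 1 + 1 = 2
Species S: 1 + (0.73×2 + 0.27×1) = 2.73
Species T: 1 + (0.26×1 + 0.74×2) = 2.74
Species U: 1 + (0.39×2.73 + 0.27×1 + 0.34×2.74) = 3.2663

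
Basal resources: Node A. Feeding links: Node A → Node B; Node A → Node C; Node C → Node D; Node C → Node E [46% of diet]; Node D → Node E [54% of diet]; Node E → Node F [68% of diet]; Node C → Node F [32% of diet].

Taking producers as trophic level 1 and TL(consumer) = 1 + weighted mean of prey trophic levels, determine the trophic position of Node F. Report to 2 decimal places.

4.05

Node B: 1 + 1 = 2
Node C: 1 + 1 = 2
Node D: 1 + 2 = 3
Node E: 1 + (0.46×2 + 0.54×3) = 3.54
Node F: 1 + (0.68×3.54 + 0.32×2) = 4.0472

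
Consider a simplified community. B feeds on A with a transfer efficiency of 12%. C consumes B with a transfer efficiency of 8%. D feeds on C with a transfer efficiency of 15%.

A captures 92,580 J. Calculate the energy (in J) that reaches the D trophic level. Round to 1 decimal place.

133.3 J

B: 92580 × 0.12 = 11109.6 J
C: 11109.6 × 0.08 = 888.768 J
D: 888.768 × 0.15 = 133.3152 J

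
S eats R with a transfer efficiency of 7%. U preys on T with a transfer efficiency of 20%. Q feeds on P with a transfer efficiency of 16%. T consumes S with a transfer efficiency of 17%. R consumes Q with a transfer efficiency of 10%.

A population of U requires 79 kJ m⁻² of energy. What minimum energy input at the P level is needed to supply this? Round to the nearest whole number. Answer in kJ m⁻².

Cumulative transfer efficiency: 0.16 × 0.1 × 0.07 × 0.17 × 0.2 = 0.00003808
P energy = 79 / 0.00003808 = 2074580 kJ m⁻²

2074580 kJ m⁻²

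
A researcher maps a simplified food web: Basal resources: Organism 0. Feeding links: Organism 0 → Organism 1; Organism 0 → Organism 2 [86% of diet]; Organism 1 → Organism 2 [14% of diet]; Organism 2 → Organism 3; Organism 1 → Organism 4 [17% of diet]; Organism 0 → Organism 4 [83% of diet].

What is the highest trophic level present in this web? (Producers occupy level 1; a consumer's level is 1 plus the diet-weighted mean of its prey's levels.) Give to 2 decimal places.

3.14

Organism 1: 1 + 1 = 2
Organism 2: 1 + (0.86×1 + 0.14×2) = 2.14
Organism 3: 1 + 2.14 = 3.14
Organism 4: 1 + (0.17×2 + 0.83×1) = 2.17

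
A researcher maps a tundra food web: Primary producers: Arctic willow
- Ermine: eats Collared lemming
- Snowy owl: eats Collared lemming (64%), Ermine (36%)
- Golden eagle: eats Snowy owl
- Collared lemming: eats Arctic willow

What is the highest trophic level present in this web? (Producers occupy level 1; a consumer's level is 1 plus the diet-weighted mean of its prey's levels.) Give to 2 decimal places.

4.36

Collared lemming: 1 + 1 = 2
Ermine: 1 + 2 = 3
Snowy owl: 1 + (0.64×2 + 0.36×3) = 3.36
Golden eagle: 1 + 3.36 = 4.36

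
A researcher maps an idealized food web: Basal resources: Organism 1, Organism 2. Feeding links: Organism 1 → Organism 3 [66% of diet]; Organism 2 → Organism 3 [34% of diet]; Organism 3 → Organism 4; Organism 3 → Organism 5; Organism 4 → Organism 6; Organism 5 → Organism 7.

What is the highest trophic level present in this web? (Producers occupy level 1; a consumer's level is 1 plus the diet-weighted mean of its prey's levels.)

4

Organism 3: 1 + (0.66×1 + 0.34×1) = 2
Organism 4: 1 + 2 = 3
Organism 5: 1 + 2 = 3
Organism 6: 1 + 3 = 4
Organism 7: 1 + 3 = 4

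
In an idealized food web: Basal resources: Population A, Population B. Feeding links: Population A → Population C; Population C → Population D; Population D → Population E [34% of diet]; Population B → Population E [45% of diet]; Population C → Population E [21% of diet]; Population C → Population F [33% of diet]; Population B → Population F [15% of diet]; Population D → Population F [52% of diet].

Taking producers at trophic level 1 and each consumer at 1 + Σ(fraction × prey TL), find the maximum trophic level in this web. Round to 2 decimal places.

Population C: 1 + 1 = 2
Population D: 1 + 2 = 3
Population E: 1 + (0.34×3 + 0.45×1 + 0.21×2) = 2.89
Population F: 1 + (0.33×2 + 0.15×1 + 0.52×3) = 3.37

3.37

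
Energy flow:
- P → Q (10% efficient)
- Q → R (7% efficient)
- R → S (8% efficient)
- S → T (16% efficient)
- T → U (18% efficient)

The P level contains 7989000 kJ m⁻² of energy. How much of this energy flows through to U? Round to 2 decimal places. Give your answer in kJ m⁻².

Q: 7989000 × 0.1 = 798900 kJ m⁻²
R: 798900 × 0.07 = 55923 kJ m⁻²
S: 55923 × 0.08 = 4473.84 kJ m⁻²
T: 4473.84 × 0.16 = 715.8144 kJ m⁻²
U: 715.8144 × 0.18 = 128.846592 kJ m⁻²

128.85 kJ m⁻²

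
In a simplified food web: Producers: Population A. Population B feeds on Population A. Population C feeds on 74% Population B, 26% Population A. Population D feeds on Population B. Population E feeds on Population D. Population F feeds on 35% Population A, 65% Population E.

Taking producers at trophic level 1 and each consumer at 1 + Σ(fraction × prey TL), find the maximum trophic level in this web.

4

Population B: 1 + 1 = 2
Population C: 1 + (0.74×2 + 0.26×1) = 2.74
Population D: 1 + 2 = 3
Population E: 1 + 3 = 4
Population F: 1 + (0.35×1 + 0.65×4) = 3.95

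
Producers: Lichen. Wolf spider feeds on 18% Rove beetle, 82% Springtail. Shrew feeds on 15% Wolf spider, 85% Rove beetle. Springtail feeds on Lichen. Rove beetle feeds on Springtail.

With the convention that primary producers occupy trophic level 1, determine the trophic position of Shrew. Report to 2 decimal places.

Springtail: 1 + 1 = 2
Rove beetle: 1 + 2 = 3
Wolf spider: 1 + (0.18×3 + 0.82×2) = 3.18
Shrew: 1 + (0.15×3.18 + 0.85×3) = 4.027

4.03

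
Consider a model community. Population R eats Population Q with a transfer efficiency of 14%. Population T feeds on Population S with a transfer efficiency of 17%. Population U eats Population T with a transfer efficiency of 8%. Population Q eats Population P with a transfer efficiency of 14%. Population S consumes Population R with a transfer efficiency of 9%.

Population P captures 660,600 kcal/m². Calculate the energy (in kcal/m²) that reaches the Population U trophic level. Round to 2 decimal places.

15.85 kcal/m²

Population Q: 660600 × 0.14 = 92484 kcal/m²
Population R: 92484 × 0.14 = 12947.76 kcal/m²
Population S: 12947.76 × 0.09 = 1165.2984 kcal/m²
Population T: 1165.2984 × 0.17 = 198.100728 kcal/m²
Population U: 198.100728 × 0.08 = 15.84805824 kcal/m²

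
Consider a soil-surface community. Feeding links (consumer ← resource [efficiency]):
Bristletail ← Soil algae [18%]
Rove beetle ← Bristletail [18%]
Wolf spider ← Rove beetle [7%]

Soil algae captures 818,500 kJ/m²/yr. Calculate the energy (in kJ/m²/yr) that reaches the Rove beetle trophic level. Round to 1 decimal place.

Bristletail: 818500 × 0.18 = 147330 kJ/m²/yr
Rove beetle: 147330 × 0.18 = 26519.4 kJ/m²/yr

26519.4 kJ/m²/yr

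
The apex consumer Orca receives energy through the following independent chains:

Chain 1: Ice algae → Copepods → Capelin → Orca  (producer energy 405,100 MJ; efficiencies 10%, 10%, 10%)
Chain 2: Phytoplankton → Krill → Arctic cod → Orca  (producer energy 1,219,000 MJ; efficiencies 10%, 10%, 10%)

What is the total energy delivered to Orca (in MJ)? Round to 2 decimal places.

1624.10 MJ

Chain 1: 405100 × 0.1 × 0.1 × 0.1 = 405.1 MJ
Chain 2: 1219000 × 0.1 × 0.1 × 0.1 = 1219 MJ
Total at Orca: 405.1 + 1219 = 1624.1 MJ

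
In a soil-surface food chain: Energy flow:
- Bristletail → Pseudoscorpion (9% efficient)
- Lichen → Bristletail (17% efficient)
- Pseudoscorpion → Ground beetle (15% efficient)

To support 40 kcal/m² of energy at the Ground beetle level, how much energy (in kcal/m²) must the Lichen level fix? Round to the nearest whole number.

17429 kcal/m²

Cumulative transfer efficiency: 0.17 × 0.09 × 0.15 = 0.002295
Lichen energy = 40 / 0.002295 = 17429 kcal/m²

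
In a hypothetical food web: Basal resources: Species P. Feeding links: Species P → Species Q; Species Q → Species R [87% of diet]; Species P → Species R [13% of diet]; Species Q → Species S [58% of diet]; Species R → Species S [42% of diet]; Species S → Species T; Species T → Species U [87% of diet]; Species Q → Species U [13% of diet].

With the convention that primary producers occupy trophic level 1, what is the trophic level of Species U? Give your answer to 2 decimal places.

5.06

Species Q: 1 + 1 = 2
Species R: 1 + (0.87×2 + 0.13×1) = 2.87
Species S: 1 + (0.58×2 + 0.42×2.87) = 3.3654
Species T: 1 + 3.3654 = 4.3654
Species U: 1 + (0.87×4.3654 + 0.13×2) = 5.057898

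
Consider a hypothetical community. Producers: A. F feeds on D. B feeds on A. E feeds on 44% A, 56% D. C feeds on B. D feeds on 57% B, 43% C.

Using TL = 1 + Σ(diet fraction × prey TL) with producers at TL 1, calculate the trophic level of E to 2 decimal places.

B: 1 + 1 = 2
C: 1 + 2 = 3
D: 1 + (0.57×2 + 0.43×3) = 3.43
E: 1 + (0.44×1 + 0.56×3.43) = 3.3608
F: 1 + 3.43 = 4.43

3.36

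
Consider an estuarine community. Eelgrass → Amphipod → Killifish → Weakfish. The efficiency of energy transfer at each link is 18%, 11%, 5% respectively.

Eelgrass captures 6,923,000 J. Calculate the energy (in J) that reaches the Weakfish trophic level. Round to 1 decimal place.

Amphipod: 6923000 × 0.18 = 1246140 J
Killifish: 1246140 × 0.11 = 137075.4 J
Weakfish: 137075.4 × 0.05 = 6853.77 J

6853.8 J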